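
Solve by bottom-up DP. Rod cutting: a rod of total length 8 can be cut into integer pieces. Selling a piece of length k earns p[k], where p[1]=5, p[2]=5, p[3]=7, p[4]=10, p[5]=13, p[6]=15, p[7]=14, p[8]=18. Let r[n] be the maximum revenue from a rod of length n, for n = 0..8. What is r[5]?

   n    0    1    2    3    4    5    6    7    8
r[n]    0    5   10   15   20   25   30   35   40

25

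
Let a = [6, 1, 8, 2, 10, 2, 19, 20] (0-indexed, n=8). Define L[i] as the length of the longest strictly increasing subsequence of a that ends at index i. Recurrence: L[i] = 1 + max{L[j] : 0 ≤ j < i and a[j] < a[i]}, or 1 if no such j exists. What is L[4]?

   i    0    1    2    3    4    5    6    7
a[i]    6    1    8    2   10    2   19   20
L[i]    1    1    2    2    3    2    4    5

3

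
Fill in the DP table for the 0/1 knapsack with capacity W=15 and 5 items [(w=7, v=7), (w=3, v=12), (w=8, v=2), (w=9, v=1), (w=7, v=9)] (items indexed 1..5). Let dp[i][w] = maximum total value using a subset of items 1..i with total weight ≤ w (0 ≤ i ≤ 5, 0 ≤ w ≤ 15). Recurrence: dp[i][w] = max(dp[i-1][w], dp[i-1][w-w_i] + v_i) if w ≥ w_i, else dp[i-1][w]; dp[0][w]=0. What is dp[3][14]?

19

i\w   0   1   2   3   4   5   6   7   8   9  10  11  12  13  14  15
  0   0   0   0   0   0   0   0   0   0   0   0   0   0   0   0   0
  1   0   0   0   0   0   0   0   7   7   7   7   7   7   7   7   7
  2   0   0   0  12  12  12  12  12  12  12  19  19  19  19  19  19
  3   0   0   0  12  12  12  12  12  12  12  19  19  19  19  19  19
  4   0   0   0  12  12  12  12  12  12  12  19  19  19  19  19  19
  5   0   0   0  12  12  12  12  12  12  12  21  21  21  21  21  21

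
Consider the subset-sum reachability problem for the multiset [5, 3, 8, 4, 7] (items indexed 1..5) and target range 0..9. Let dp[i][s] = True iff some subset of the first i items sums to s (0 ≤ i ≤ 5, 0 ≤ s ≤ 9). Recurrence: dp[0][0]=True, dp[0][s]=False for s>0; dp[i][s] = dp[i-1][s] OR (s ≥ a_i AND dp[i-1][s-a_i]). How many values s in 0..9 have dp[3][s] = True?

4

i\s   0   1   2   3   4   5   6   7   8   9
  0   T   F   F   F   F   F   F   F   F   F
  1   T   F   F   F   F   T   F   F   F   F
  2   T   F   F   T   F   T   F   F   T   F
  3   T   F   F   T   F   T   F   F   T   F
  4   T   F   F   T   T   T   F   T   T   T
  5   T   F   F   T   T   T   F   T   T   T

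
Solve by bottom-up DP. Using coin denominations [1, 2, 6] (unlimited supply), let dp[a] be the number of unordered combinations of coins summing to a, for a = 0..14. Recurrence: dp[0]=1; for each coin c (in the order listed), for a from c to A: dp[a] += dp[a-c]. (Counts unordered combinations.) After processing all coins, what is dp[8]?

7

after  coin     0     1     2     3     4     5     6     7     8     9    10    11    12    13    14
          1     1     1     1     1     1     1     1     1     1     1     1     1     1     1     1
          2     1     1     2     2     3     3     4     4     5     5     6     6     7     7     8
          6     1     1     2     2     3     3     5     5     7     7     9     9    12    12    15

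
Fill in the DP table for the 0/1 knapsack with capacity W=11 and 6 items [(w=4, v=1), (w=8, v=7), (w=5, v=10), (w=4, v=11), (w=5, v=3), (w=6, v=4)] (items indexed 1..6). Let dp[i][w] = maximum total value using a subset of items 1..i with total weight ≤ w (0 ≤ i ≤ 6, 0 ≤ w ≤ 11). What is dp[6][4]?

11

i\w   0   1   2   3   4   5   6   7   8   9  10  11
  0   0   0   0   0   0   0   0   0   0   0   0   0
  1   0   0   0   0   1   1   1   1   1   1   1   1
  2   0   0   0   0   1   1   1   1   7   7   7   7
  3   0   0   0   0   1  10  10  10  10  11  11  11
  4   0   0   0   0  11  11  11  11  12  21  21  21
  5   0   0   0   0  11  11  11  11  12  21  21  21
  6   0   0   0   0  11  11  11  11  12  21  21  21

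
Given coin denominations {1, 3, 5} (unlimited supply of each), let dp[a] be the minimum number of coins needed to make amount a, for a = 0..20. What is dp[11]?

3

 a  0  1  2  3  4  5  6  7  8  9 10 11 12 13 14 15 16 17 18 19 20
dp  0  1  2  1  2  1  2  3  2  3  2  3  4  3  4  3  4  5  4  5  4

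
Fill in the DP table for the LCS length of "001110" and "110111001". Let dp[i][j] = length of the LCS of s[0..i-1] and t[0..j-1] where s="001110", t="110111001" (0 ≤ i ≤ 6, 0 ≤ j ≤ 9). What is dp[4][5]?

3

   ''  1  1  0  1  1  1  0  0  1
''  0  0  0  0  0  0  0  0  0  0
 0  0  0  0  1  1  1  1  1  1  1
 0  0  0  0  1  1  1  1  2  2  2
 1  0  1  1  1  2  2  2  2  2  3
 1  0  1  2  2  2  3  3  3  3  3
 1  0  1  2  2  3  3  4  4  4  4
 0  0  1  2  3  3  3  4  5  5  5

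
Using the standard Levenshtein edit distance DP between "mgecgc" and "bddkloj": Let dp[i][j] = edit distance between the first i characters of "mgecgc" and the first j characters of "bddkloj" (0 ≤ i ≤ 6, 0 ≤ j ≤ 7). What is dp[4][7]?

7

   ''  b  d  d  k  l  o  j
''  0  1  2  3  4  5  6  7
 m  1  1  2  3  4  5  6  7
 g  2  2  2  3  4  5  6  7
 e  3  3  3  3  4  5  6  7
 c  4  4  4  4  4  5  6  7
 g  5  5  5  5  5  5  6  7
 c  6  6  6  6  6  6  6  7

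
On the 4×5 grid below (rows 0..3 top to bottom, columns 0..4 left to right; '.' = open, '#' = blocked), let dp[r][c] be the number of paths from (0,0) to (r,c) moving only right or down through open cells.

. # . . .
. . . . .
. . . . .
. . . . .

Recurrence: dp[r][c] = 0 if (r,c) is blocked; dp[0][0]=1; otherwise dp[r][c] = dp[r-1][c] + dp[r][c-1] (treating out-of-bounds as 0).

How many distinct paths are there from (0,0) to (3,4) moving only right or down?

15

r\c   0   1   2   3   4
  0   1   0   0   0   0
  1   1   1   1   1   1
  2   1   2   3   4   5
  3   1   3   6  10  15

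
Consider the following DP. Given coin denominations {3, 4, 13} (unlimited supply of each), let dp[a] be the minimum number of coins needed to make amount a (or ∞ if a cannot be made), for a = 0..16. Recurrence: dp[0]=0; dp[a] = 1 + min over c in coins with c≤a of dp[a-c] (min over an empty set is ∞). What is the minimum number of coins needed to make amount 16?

2

 a  0  1  2  3  4  5  6  7  8  9 10 11 12 13 14 15 16
dp  0  -  -  1  1  -  2  2  2  3  3  3  3  1  4  4  2
(- denotes ∞ / unreachable)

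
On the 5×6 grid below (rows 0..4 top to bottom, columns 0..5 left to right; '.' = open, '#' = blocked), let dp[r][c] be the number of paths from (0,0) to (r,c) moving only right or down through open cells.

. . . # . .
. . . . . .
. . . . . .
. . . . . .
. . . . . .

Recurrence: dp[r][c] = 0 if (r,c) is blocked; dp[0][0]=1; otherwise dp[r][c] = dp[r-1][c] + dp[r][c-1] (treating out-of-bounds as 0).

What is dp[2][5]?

r\c   0   1   2   3   4   5
  0   1   1   1   0   0   0
  1   1   2   3   3   3   3
  2   1   3   6   9  12  15
  3   1   4  10  19  31  46
  4   1   5  15  34  65 111

15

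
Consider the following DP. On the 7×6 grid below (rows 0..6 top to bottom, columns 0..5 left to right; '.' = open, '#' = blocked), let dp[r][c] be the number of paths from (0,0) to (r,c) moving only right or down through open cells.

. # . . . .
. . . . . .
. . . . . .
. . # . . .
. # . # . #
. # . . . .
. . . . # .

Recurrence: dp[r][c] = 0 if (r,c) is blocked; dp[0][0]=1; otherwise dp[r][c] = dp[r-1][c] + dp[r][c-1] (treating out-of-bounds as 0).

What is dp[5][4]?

r\c   0   1   2   3   4   5
  0   1   0   0   0   0   0
  1   1   1   1   1   1   1
  2   1   2   3   4   5   6
  3   1   3   0   4   9  15
  4   1   0   0   0   9   0
  5   1   0   0   0   9   9
  6   1   1   1   1   0   9

9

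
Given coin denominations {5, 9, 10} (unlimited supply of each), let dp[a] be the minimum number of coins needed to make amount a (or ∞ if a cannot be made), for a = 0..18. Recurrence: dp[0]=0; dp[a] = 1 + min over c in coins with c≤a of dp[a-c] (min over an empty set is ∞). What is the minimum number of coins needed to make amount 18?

 a  0  1  2  3  4  5  6  7  8  9 10 11 12 13 14 15 16 17 18
dp  0  -  -  -  -  1  -  -  -  1  1  -  -  -  2  2  -  -  2
(- denotes ∞ / unreachable)

2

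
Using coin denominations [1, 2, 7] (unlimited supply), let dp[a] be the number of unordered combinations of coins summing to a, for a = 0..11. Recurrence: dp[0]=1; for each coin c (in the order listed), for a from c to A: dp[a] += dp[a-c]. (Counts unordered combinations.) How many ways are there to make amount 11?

after  coin     0     1     2     3     4     5     6     7     8     9    10    11
          1     1     1     1     1     1     1     1     1     1     1     1     1
          2     1     1     2     2     3     3     4     4     5     5     6     6
          7     1     1     2     2     3     3     4     5     6     7     8     9

9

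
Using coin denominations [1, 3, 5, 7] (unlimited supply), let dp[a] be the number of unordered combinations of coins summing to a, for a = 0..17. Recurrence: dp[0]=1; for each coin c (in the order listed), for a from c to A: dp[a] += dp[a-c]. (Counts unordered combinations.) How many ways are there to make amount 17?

24

after  coin     0     1     2     3     4     5     6     7     8     9    10    11    12    13    14    15    16    17
          1     1     1     1     1     1     1     1     1     1     1     1     1     1     1     1     1     1     1
          3     1     1     1     2     2     2     3     3     3     4     4     4     5     5     5     6     6     6
          5     1     1     1     2     2     3     4     4     5     6     7     8     9    10    11    13    14    15
          7     1     1     1     2     2     3     4     5     6     7     9    10    12    14    16    19    21    24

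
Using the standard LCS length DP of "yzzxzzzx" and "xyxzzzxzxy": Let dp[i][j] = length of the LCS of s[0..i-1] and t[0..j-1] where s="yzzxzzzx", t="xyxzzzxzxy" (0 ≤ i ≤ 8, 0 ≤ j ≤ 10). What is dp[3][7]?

3

   ''  x  y  x  z  z  z  x  z  x  y
''  0  0  0  0  0  0  0  0  0  0  0
 y  0  0  1  1  1  1  1  1  1  1  1
 z  0  0  1  1  2  2  2  2  2  2  2
 z  0  0  1  1  2  3  3  3  3  3  3
 x  0  1  1  2  2  3  3  4  4  4  4
 z  0  1  1  2  3  3  4  4  5  5  5
 z  0  1  1  2  3  4  4  4  5  5  5
 z  0  1  1  2  3  4  5  5  5  5  5
 x  0  1  1  2  3  4  5  6  6  6  6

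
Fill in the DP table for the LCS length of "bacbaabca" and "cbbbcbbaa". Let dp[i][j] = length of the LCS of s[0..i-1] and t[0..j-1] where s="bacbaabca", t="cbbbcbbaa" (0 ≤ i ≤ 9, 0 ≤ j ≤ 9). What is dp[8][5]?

4

   ''  c  b  b  b  c  b  b  a  a
''  0  0  0  0  0  0  0  0  0  0
 b  0  0  1  1  1  1  1  1  1  1
 a  0  0  1  1  1  1  1  1  2  2
 c  0  1  1  1  1  2  2  2  2  2
 b  0  1  2  2  2  2  3  3  3  3
 a  0  1  2  2  2  2  3  3  4  4
 a  0  1  2  2  2  2  3  3  4  5
 b  0  1  2  3  3  3  3  4  4  5
 c  0  1  2  3  3  4  4  4  4  5
 a  0  1  2  3  3  4  4  4  5  5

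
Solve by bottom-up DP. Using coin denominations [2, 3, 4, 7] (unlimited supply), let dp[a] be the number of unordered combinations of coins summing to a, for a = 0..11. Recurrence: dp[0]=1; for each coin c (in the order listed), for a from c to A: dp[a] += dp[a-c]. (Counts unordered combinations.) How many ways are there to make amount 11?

after  coin     0     1     2     3     4     5     6     7     8     9    10    11
          2     1     0     1     0     1     0     1     0     1     0     1     0
          3     1     0     1     1     1     1     2     1     2     2     2     2
          4     1     0     1     1     2     1     3     2     4     3     5     4
          7     1     0     1     1     2     1     3     3     4     4     6     6

6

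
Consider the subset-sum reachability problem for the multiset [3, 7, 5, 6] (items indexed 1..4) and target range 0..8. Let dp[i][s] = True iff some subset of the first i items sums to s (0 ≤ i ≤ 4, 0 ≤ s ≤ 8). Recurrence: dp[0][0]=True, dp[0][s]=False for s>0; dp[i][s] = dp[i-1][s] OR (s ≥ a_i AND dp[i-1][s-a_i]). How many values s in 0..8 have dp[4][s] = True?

6

i\s   0   1   2   3   4   5   6   7   8
  0   T   F   F   F   F   F   F   F   F
  1   T   F   F   T   F   F   F   F   F
  2   T   F   F   T   F   F   F   T   F
  3   T   F   F   T   F   T   F   T   T
  4   T   F   F   T   F   T   T   T   T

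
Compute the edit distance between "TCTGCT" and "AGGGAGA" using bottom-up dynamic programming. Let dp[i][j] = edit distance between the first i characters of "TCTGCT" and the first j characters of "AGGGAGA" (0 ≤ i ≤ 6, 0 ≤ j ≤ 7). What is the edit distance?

   ''  A  G  G  G  A  G  A
''  0  1  2  3  4  5  6  7
 T  1  1  2  3  4  5  6  7
 C  2  2  2  3  4  5  6  7
 T  3  3  3  3  4  5  6  7
 G  4  4  3  3  3  4  5  6
 C  5  5  4  4  4  4  5  6
 T  6  6  5  5  5  5  5  6

6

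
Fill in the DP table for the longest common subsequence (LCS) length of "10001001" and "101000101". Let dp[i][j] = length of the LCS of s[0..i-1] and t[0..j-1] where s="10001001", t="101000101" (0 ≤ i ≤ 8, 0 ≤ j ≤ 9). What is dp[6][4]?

4

   ''  1  0  1  0  0  0  1  0  1
''  0  0  0  0  0  0  0  0  0  0
 1  0  1  1  1  1  1  1  1  1  1
 0  0  1  2  2  2  2  2  2  2  2
 0  0  1  2  2  3  3  3  3  3  3
 0  0  1  2  2  3  4  4  4  4  4
 1  0  1  2  3  3  4  4  5  5  5
 0  0  1  2  3  4  4  5  5  6  6
 0  0  1  2  3  4  5  5  5  6  6
 1  0  1  2  3  4  5  5  6  6  7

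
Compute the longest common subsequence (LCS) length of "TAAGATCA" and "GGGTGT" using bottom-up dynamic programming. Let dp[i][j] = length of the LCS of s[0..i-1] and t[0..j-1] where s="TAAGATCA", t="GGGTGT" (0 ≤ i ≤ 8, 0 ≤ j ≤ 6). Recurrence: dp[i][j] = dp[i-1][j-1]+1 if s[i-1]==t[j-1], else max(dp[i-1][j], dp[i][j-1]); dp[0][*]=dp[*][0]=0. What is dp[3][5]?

1

   ''  G  G  G  T  G  T
''  0  0  0  0  0  0  0
 T  0  0  0  0  1  1  1
 A  0  0  0  0  1  1  1
 A  0  0  0  0  1  1  1
 G  0  1  1  1  1  2  2
 A  0  1  1  1  1  2  2
 T  0  1  1  1  2  2  3
 C  0  1  1  1  2  2  3
 A  0  1  1  1  2  2  3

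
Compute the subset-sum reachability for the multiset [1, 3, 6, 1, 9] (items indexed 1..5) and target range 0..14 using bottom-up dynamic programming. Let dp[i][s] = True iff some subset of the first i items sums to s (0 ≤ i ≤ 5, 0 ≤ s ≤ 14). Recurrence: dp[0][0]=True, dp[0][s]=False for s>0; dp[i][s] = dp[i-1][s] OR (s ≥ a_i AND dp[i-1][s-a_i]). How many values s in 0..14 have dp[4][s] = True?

i\s   0   1   2   3   4   5   6   7   8   9  10  11  12  13  14
  0   T   F   F   F   F   F   F   F   F   F   F   F   F   F   F
  1   T   T   F   F   F   F   F   F   F   F   F   F   F   F   F
  2   T   T   F   T   T   F   F   F   F   F   F   F   F   F   F
  3   T   T   F   T   T   F   T   T   F   T   T   F   F   F   F
  4   T   T   T   T   T   T   T   T   T   T   T   T   F   F   F
  5   T   T   T   T   T   T   T   T   T   T   T   T   T   T   T

12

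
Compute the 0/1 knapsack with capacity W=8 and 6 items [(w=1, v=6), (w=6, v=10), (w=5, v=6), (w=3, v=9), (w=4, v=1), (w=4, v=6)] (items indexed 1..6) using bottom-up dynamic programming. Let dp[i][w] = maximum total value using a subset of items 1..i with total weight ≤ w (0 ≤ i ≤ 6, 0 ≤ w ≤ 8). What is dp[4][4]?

i\w   0   1   2   3   4   5   6   7   8
  0   0   0   0   0   0   0   0   0   0
  1   0   6   6   6   6   6   6   6   6
  2   0   6   6   6   6   6  10  16  16
  3   0   6   6   6   6   6  12  16  16
  4   0   6   6   9  15  15  15  16  16
  5   0   6   6   9  15  15  15  16  16
  6   0   6   6   9  15  15  15  16  21

15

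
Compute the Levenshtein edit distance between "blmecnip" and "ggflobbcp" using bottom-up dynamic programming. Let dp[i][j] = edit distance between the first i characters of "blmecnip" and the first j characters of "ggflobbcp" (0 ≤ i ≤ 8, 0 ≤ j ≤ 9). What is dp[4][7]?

6

   ''  g  g  f  l  o  b  b  c  p
''  0  1  2  3  4  5  6  7  8  9
 b  1  1  2  3  4  5  5  6  7  8
 l  2  2  2  3  3  4  5  6  7  8
 m  3  3  3  3  4  4  5  6  7  8
 e  4  4  4  4  4  5  5  6  7  8
 c  5  5  5  5  5  5  6  6  6  7
 n  6  6  6  6  6  6  6  7  7  7
 i  7  7  7  7  7  7  7  7  8  8
 p  8  8  8  8  8  8  8  8  8  8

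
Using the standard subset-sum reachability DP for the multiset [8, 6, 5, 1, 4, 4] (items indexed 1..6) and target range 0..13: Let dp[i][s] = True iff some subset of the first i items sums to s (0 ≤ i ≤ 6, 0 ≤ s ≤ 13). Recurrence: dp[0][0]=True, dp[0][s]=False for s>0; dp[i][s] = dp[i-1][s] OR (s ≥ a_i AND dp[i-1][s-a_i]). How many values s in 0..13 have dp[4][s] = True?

10

i\s   0   1   2   3   4   5   6   7   8   9  10  11  12  13
  0   T   F   F   F   F   F   F   F   F   F   F   F   F   F
  1   T   F   F   F   F   F   F   F   T   F   F   F   F   F
  2   T   F   F   F   F   F   T   F   T   F   F   F   F   F
  3   T   F   F   F   F   T   T   F   T   F   F   T   F   T
  4   T   T   F   F   F   T   T   T   T   T   F   T   T   T
  5   T   T   F   F   T   T   T   T   T   T   T   T   T   T
  6   T   T   F   F   T   T   T   T   T   T   T   T   T   T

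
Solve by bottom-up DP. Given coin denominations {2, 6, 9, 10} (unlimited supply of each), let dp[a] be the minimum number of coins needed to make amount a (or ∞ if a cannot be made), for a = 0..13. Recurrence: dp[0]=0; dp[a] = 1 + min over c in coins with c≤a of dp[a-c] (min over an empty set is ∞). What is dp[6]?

 a  0  1  2  3  4  5  6  7  8  9 10 11 12 13
dp  0  -  1  -  2  -  1  -  2  1  1  2  2  3
(- denotes ∞ / unreachable)

1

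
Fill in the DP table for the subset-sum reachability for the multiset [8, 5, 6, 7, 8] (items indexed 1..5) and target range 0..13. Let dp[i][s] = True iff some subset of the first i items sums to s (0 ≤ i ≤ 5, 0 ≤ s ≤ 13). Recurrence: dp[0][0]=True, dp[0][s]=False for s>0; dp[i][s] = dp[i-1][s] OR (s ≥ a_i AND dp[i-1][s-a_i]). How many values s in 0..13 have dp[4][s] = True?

8

i\s   0   1   2   3   4   5   6   7   8   9  10  11  12  13
  0   T   F   F   F   F   F   F   F   F   F   F   F   F   F
  1   T   F   F   F   F   F   F   F   T   F   F   F   F   F
  2   T   F   F   F   F   T   F   F   T   F   F   F   F   T
  3   T   F   F   F   F   T   T   F   T   F   F   T   F   T
  4   T   F   F   F   F   T   T   T   T   F   F   T   T   T
  5   T   F   F   F   F   T   T   T   T   F   F   T   T   T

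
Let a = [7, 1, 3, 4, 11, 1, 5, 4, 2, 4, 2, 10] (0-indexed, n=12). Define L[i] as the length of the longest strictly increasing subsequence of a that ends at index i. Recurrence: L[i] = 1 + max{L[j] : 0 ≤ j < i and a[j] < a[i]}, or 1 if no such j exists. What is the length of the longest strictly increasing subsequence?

5

   i    0    1    2    3    4    5    6    7    8    9   10   11
a[i]    7    1    3    4   11    1    5    4    2    4    2   10
L[i]    1    1    2    3    4    1    4    3    2    3    2    5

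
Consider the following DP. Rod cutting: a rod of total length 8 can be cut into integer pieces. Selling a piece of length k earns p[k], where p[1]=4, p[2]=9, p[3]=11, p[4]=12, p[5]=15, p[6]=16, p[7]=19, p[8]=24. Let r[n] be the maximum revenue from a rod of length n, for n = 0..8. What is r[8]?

   n    0    1    2    3    4    5    6    7    8
r[n]    0    4    9   13   18   22   27   31   36

36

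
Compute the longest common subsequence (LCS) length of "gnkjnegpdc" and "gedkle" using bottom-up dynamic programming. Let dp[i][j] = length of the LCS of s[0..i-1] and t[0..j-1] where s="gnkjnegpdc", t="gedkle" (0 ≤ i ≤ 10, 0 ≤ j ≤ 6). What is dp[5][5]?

2

   ''  g  e  d  k  l  e
''  0  0  0  0  0  0  0
 g  0  1  1  1  1  1  1
 n  0  1  1  1  1  1  1
 k  0  1  1  1  2  2  2
 j  0  1  1  1  2  2  2
 n  0  1  1  1  2  2  2
 e  0  1  2  2  2  2  3
 g  0  1  2  2  2  2  3
 p  0  1  2  2  2  2  3
 d  0  1  2  3  3  3  3
 c  0  1  2  3  3  3  3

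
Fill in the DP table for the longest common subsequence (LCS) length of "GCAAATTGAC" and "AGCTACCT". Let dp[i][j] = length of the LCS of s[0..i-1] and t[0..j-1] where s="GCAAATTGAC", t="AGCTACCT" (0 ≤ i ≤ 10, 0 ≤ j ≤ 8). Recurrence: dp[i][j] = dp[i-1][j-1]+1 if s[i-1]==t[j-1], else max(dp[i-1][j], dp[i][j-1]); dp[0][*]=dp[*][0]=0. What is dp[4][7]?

3

   ''  A  G  C  T  A  C  C  T
''  0  0  0  0  0  0  0  0  0
 G  0  0  1  1  1  1  1  1  1
 C  0  0  1  2  2  2  2  2  2
 A  0  1  1  2  2  3  3  3  3
 A  0  1  1  2  2  3  3  3  3
 A  0  1  1  2  2  3  3  3  3
 T  0  1  1  2  3  3  3  3  4
 T  0  1  1  2  3  3  3  3  4
 G  0  1  2  2  3  3  3  3  4
 A  0  1  2  2  3  4  4  4  4
 C  0  1  2  3  3  4  5  5  5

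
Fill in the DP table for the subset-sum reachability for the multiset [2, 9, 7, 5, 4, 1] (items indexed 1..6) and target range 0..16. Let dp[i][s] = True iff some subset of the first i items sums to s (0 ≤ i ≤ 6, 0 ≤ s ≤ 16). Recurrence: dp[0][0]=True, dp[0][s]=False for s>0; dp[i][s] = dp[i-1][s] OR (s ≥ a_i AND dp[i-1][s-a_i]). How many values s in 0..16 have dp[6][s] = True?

i\s   0   1   2   3   4   5   6   7   8   9  10  11  12  13  14  15  16
  0   T   F   F   F   F   F   F   F   F   F   F   F   F   F   F   F   F
  1   T   F   T   F   F   F   F   F   F   F   F   F   F   F   F   F   F
  2   T   F   T   F   F   F   F   F   F   T   F   T   F   F   F   F   F
  3   T   F   T   F   F   F   F   T   F   T   F   T   F   F   F   F   T
  4   T   F   T   F   F   T   F   T   F   T   F   T   T   F   T   F   T
  5   T   F   T   F   T   T   T   T   F   T   F   T   T   T   T   T   T
  6   T   T   T   T   T   T   T   T   T   T   T   T   T   T   T   T   T

17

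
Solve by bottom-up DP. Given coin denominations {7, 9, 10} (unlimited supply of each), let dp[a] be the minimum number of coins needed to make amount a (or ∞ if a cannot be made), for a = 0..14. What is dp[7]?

1

 a  0  1  2  3  4  5  6  7  8  9 10 11 12 13 14
dp  0  -  -  -  -  -  -  1  -  1  1  -  -  -  2
(- denotes ∞ / unreachable)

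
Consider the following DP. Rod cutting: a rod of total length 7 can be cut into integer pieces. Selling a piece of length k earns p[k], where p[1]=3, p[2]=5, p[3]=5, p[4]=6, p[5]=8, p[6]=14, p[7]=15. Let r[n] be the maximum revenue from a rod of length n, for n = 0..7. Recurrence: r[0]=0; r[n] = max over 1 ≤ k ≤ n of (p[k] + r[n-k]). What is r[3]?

9

   n    0    1    2    3    4    5    6    7
r[n]    0    3    6    9   12   15   18   21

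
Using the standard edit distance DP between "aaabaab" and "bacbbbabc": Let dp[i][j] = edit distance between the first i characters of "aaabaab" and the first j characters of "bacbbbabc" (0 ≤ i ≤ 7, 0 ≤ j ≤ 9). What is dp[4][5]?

   ''  b  a  c  b  b  b  a  b  c
''  0  1  2  3  4  5  6  7  8  9
 a  1  1  1  2  3  4  5  6  7  8
 a  2  2  1  2  3  4  5  5  6  7
 a  3  3  2  2  3  4  5  5  6  7
 b  4  3  3  3  2  3  4  5  5  6
 a  5  4  3  4  3  3  4  4  5  6
 a  6  5  4  4  4  4  4  4  5  6
 b  7  6  5  5  4  4  4  5  4  5

3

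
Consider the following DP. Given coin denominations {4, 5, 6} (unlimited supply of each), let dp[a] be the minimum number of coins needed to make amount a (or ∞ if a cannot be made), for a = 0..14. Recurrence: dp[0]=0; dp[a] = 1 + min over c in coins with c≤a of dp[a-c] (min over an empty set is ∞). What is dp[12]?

2

 a  0  1  2  3  4  5  6  7  8  9 10 11 12 13 14
dp  0  -  -  -  1  1  1  -  2  2  2  2  2  3  3
(- denotes ∞ / unreachable)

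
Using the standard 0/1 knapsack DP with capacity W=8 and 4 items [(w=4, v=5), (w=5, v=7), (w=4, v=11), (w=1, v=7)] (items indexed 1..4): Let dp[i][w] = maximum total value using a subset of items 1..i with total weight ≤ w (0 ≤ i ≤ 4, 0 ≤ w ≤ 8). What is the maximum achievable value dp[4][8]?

18

i\w   0   1   2   3   4   5   6   7   8
  0   0   0   0   0   0   0   0   0   0
  1   0   0   0   0   5   5   5   5   5
  2   0   0   0   0   5   7   7   7   7
  3   0   0   0   0  11  11  11  11  16
  4   0   7   7   7  11  18  18  18  18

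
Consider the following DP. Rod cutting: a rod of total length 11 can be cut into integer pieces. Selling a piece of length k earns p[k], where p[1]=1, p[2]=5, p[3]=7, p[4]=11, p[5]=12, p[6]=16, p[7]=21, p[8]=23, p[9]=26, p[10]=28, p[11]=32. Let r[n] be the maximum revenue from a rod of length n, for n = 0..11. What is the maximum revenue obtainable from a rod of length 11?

   n    0    1    2    3    4    5    6    7    8    9   10   11
r[n]    0    1    5    7   11   12   16   21   23   26   28   32

32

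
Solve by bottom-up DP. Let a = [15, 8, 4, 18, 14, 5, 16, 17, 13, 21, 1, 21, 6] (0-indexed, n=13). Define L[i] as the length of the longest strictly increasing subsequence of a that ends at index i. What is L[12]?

3

   i    0    1    2    3    4    5    6    7    8    9   10   11   12
a[i]   15    8    4   18   14    5   16   17   13   21    1   21    6
L[i]    1    1    1    2    2    2    3    4    3    5    1    5    3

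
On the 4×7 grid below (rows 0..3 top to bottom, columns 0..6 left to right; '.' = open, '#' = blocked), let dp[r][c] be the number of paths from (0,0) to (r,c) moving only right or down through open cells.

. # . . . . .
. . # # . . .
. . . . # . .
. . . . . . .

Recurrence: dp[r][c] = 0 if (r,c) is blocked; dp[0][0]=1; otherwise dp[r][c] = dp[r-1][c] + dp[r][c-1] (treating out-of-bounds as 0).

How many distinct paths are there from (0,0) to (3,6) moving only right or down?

7

r\c   0   1   2   3   4   5   6
  0   1   0   0   0   0   0   0
  1   1   1   0   0   0   0   0
  2   1   2   2   2   0   0   0
  3   1   3   5   7   7   7   7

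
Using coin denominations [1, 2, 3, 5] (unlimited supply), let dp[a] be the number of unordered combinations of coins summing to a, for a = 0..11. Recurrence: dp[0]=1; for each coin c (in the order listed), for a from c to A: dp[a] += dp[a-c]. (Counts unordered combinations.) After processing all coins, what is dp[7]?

10

after  coin     0     1     2     3     4     5     6     7     8     9    10    11
          1     1     1     1     1     1     1     1     1     1     1     1     1
          2     1     1     2     2     3     3     4     4     5     5     6     6
          3     1     1     2     3     4     5     7     8    10    12    14    16
          5     1     1     2     3     4     6     8    10    13    16    20    24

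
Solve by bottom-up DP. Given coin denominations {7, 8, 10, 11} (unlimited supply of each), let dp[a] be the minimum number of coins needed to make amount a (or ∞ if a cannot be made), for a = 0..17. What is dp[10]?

 a  0  1  2  3  4  5  6  7  8  9 10 11 12 13 14 15 16 17
dp  0  -  -  -  -  -  -  1  1  -  1  1  -  -  2  2  2  2
(- denotes ∞ / unreachable)

1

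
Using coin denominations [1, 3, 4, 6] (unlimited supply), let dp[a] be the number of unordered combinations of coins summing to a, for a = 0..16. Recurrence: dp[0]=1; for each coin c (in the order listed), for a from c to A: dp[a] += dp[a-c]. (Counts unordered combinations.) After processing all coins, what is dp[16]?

after  coin     0     1     2     3     4     5     6     7     8     9    10    11    12    13    14    15    16
          1     1     1     1     1     1     1     1     1     1     1     1     1     1     1     1     1     1
          3     1     1     1     2     2     2     3     3     3     4     4     4     5     5     5     6     6
          4     1     1     1     2     3     3     4     5     6     7     8     9    11    12    13    15    17
          6     1     1     1     2     3     3     5     6     7     9    11    12    16    18    20    24    28

28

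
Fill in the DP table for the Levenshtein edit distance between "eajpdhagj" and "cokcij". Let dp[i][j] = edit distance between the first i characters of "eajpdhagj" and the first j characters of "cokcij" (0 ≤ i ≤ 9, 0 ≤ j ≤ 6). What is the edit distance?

   ''  c  o  k  c  i  j
''  0  1  2  3  4  5  6
 e  1  1  2  3  4  5  6
 a  2  2  2  3  4  5  6
 j  3  3  3  3  4  5  5
 p  4  4  4  4  4  5  6
 d  5  5  5  5  5  5  6
 h  6  6  6  6  6  6  6
 a  7  7  7  7  7  7  7
 g  8  8  8  8  8  8  8
 j  9  9  9  9  9  9  8

8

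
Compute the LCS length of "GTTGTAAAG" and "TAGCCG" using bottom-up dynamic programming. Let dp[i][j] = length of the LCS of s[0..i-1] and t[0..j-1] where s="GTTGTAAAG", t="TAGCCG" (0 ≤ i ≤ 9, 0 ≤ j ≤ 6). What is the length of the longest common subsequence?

3

   ''  T  A  G  C  C  G
''  0  0  0  0  0  0  0
 G  0  0  0  1  1  1  1
 T  0  1  1  1  1  1  1
 T  0  1  1  1  1  1  1
 G  0  1  1  2  2  2  2
 T  0  1  1  2  2  2  2
 A  0  1  2  2  2  2  2
 A  0  1  2  2  2  2  2
 A  0  1  2  2  2  2  2
 G  0  1  2  3  3  3  3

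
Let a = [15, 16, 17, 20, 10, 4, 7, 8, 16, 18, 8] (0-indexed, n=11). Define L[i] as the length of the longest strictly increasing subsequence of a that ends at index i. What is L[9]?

   i    0    1    2    3    4    5    6    7    8    9   10
a[i]   15   16   17   20   10    4    7    8   16   18    8
L[i]    1    2    3    4    1    1    2    3    4    5    3

5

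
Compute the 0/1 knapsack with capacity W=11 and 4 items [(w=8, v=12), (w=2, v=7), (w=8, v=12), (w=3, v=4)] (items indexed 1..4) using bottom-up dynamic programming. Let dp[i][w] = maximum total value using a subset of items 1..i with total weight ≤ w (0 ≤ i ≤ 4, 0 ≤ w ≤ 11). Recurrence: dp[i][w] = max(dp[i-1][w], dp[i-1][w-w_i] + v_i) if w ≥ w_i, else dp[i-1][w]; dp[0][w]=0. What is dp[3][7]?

7

i\w   0   1   2   3   4   5   6   7   8   9  10  11
  0   0   0   0   0   0   0   0   0   0   0   0   0
  1   0   0   0   0   0   0   0   0  12  12  12  12
  2   0   0   7   7   7   7   7   7  12  12  19  19
  3   0   0   7   7   7   7   7   7  12  12  19  19
  4   0   0   7   7   7  11  11  11  12  12  19  19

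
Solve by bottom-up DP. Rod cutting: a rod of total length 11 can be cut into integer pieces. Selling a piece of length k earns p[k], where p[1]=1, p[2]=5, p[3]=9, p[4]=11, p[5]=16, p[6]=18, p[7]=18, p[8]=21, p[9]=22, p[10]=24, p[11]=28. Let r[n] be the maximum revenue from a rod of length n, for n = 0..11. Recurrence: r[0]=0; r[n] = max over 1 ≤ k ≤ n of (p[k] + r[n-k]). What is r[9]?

   n    0    1    2    3    4    5    6    7    8    9   10   11
r[n]    0    1    5    9   11   16   18   21   25   27   32   34

27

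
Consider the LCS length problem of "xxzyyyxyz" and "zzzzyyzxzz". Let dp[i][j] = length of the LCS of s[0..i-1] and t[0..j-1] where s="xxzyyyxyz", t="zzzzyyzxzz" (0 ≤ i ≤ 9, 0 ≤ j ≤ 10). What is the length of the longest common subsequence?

5

   ''  z  z  z  z  y  y  z  x  z  z
''  0  0  0  0  0  0  0  0  0  0  0
 x  0  0  0  0  0  0  0  0  1  1  1
 x  0  0  0  0  0  0  0  0  1  1  1
 z  0  1  1  1  1  1  1  1  1  2  2
 y  0  1  1  1  1  2  2  2  2  2  2
 y  0  1  1  1  1  2  3  3  3  3  3
 y  0  1  1  1  1  2  3  3  3  3  3
 x  0  1  1  1  1  2  3  3  4  4  4
 y  0  1  1  1  1  2  3  3  4  4  4
 z  0  1  2  2  2  2  3  4  4  5  5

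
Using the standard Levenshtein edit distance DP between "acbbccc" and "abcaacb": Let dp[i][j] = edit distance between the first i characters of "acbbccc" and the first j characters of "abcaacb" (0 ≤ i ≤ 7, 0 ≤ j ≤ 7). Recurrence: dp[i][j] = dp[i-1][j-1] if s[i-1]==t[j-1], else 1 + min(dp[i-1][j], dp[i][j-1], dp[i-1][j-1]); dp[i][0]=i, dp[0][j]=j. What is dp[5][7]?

   ''  a  b  c  a  a  c  b
''  0  1  2  3  4  5  6  7
 a  1  0  1  2  3  4  5  6
 c  2  1  1  1  2  3  4  5
 b  3  2  1  2  2  3  4  4
 b  4  3  2  2  3  3  4  4
 c  5  4  3  2  3  4  3  4
 c  6  5  4  3  3  4  4  4
 c  7  6  5  4  4  4  4  5

4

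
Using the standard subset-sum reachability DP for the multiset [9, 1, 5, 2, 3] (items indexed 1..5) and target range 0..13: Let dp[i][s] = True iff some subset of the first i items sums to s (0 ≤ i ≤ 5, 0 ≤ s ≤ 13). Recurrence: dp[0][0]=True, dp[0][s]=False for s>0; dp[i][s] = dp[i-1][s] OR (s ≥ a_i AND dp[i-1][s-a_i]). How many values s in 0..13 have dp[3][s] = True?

6

i\s   0   1   2   3   4   5   6   7   8   9  10  11  12  13
  0   T   F   F   F   F   F   F   F   F   F   F   F   F   F
  1   T   F   F   F   F   F   F   F   F   T   F   F   F   F
  2   T   T   F   F   F   F   F   F   F   T   T   F   F   F
  3   T   T   F   F   F   T   T   F   F   T   T   F   F   F
  4   T   T   T   T   F   T   T   T   T   T   T   T   T   F
  5   T   T   T   T   T   T   T   T   T   T   T   T   T   T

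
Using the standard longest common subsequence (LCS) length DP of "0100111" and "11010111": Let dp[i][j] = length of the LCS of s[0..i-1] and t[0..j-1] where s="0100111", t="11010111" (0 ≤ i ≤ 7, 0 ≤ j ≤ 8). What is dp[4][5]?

3

   ''  1  1  0  1  0  1  1  1
''  0  0  0  0  0  0  0  0  0
 0  0  0  0  1  1  1  1  1  1
 1  0  1  1  1  2  2  2  2  2
 0  0  1  1  2  2  3  3  3  3
 0  0  1  1  2  2  3  3  3  3
 1  0  1  2  2  3  3  4  4  4
 1  0  1  2  2  3  3  4  5  5
 1  0  1  2  2  3  3  4  5  6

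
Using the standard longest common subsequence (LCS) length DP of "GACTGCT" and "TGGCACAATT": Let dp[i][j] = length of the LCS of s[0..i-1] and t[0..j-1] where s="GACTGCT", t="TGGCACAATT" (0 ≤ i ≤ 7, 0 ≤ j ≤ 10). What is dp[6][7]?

   ''  T  G  G  C  A  C  A  A  T  T
''  0  0  0  0  0  0  0  0  0  0  0
 G  0  0  1  1  1  1  1  1  1  1  1
 A  0  0  1  1  1  2  2  2  2  2  2
 C  0  0  1  1  2  2  3  3  3  3  3
 T  0  1  1  1  2  2  3  3  3  4  4
 G  0  1  2  2  2  2  3  3  3  4  4
 C  0  1  2  2  3  3  3  3  3  4  4
 T  0  1  2  2  3  3  3  3  3  4  5

3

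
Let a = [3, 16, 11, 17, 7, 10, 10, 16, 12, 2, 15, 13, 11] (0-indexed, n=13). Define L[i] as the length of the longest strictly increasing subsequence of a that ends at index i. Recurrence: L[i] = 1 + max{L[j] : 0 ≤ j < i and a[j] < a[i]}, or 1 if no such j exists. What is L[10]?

5

   i    0    1    2    3    4    5    6    7    8    9   10   11   12
a[i]    3   16   11   17    7   10   10   16   12    2   15   13   11
L[i]    1    2    2    3    2    3    3    4    4    1    5    5    4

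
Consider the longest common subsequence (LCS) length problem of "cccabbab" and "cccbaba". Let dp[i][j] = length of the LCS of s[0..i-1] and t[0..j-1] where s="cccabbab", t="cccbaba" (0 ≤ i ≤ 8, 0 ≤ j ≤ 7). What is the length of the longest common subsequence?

6

   ''  c  c  c  b  a  b  a
''  0  0  0  0  0  0  0  0
 c  0  1  1  1  1  1  1  1
 c  0  1  2  2  2  2  2  2
 c  0  1  2  3  3  3  3  3
 a  0  1  2  3  3  4  4  4
 b  0  1  2  3  4  4  5  5
 b  0  1  2  3  4  4  5  5
 a  0  1  2  3  4  5  5  6
 b  0  1  2  3  4  5  6  6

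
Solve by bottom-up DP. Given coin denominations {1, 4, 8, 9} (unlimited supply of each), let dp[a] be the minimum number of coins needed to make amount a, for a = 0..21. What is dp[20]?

 a  0  1  2  3  4  5  6  7  8  9 10 11 12 13 14 15 16 17 18 19 20 21
dp  0  1  2  3  1  2  3  4  1  1  2  3  2  2  3  4  2  2  2  3  3  3

3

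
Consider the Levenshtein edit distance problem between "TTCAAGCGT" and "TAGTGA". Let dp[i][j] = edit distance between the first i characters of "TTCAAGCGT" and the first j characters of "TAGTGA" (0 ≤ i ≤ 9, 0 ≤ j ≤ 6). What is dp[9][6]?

5

   ''  T  A  G  T  G  A
''  0  1  2  3  4  5  6
 T  1  0  1  2  3  4  5
 T  2  1  1  2  2  3  4
 C  3  2  2  2  3  3  4
 A  4  3  2  3  3  4  3
 A  5  4  3  3  4  4  4
 G  6  5  4  3  4  4  5
 C  7  6  5  4  4  5  5
 G  8  7  6  5  5  4  5
 T  9  8  7  6  5  5  5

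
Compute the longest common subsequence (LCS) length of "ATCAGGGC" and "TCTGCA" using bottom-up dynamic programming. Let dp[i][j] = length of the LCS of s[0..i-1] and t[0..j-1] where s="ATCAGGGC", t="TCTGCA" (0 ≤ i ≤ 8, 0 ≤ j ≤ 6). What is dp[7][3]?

2

   ''  T  C  T  G  C  A
''  0  0  0  0  0  0  0
 A  0  0  0  0  0  0  1
 T  0  1  1  1  1  1  1
 C  0  1  2  2  2  2  2
 A  0  1  2  2  2  2  3
 G  0  1  2  2  3  3  3
 G  0  1  2  2  3  3  3
 G  0  1  2  2  3  3  3
 C  0  1  2  2  3  4  4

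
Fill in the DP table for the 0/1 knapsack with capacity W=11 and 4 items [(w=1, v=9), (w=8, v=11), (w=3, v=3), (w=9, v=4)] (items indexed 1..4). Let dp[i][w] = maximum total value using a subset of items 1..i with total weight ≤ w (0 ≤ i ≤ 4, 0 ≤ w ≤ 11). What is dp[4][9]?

20

i\w   0   1   2   3   4   5   6   7   8   9  10  11
  0   0   0   0   0   0   0   0   0   0   0   0   0
  1   0   9   9   9   9   9   9   9   9   9   9   9
  2   0   9   9   9   9   9   9   9  11  20  20  20
  3   0   9   9   9  12  12  12  12  12  20  20  20
  4   0   9   9   9  12  12  12  12  12  20  20  20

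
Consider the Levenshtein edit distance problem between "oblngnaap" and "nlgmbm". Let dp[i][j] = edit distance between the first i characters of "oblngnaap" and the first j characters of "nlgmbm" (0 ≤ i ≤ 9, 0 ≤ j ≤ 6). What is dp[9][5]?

   ''  n  l  g  m  b  m
''  0  1  2  3  4  5  6
 o  1  1  2  3  4  5  6
 b  2  2  2  3  4  4  5
 l  3  3  2  3  4  5  5
 n  4  3  3  3  4  5  6
 g  5  4  4  3  4  5  6
 n  6  5  5  4  4  5  6
 a  7  6  6  5  5  5  6
 a  8  7  7  6  6  6  6
 p  9  8  8  7  7  7  7

7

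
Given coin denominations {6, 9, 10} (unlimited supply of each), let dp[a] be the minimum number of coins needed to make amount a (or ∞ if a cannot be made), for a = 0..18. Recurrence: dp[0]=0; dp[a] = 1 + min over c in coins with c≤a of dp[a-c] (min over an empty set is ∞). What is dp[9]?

1

 a  0  1  2  3  4  5  6  7  8  9 10 11 12 13 14 15 16 17 18
dp  0  -  -  -  -  -  1  -  -  1  1  -  2  -  -  2  2  -  2
(- denotes ∞ / unreachable)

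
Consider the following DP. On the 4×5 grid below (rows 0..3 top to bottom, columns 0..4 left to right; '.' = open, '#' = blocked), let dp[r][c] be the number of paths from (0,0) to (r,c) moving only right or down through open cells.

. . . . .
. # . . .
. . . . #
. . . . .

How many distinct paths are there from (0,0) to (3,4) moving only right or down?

8

r\c   0   1   2   3   4
  0   1   1   1   1   1
  1   1   0   1   2   3
  2   1   1   2   4   0
  3   1   2   4   8   8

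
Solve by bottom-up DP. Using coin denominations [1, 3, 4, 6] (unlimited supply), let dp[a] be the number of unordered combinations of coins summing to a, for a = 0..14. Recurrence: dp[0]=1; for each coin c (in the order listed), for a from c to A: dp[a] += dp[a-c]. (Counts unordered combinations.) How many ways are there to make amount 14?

after  coin     0     1     2     3     4     5     6     7     8     9    10    11    12    13    14
          1     1     1     1     1     1     1     1     1     1     1     1     1     1     1     1
          3     1     1     1     2     2     2     3     3     3     4     4     4     5     5     5
          4     1     1     1     2     3     3     4     5     6     7     8     9    11    12    13
          6     1     1     1     2     3     3     5     6     7     9    11    12    16    18    20

20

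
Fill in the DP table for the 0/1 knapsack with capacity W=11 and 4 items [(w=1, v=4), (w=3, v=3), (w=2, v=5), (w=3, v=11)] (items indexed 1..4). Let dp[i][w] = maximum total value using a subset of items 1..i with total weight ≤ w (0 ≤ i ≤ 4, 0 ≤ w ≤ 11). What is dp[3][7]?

i\w   0   1   2   3   4   5   6   7   8   9  10  11
  0   0   0   0   0   0   0   0   0   0   0   0   0
  1   0   4   4   4   4   4   4   4   4   4   4   4
  2   0   4   4   4   7   7   7   7   7   7   7   7
  3   0   4   5   9   9   9  12  12  12  12  12  12
  4   0   4   5  11  15  16  20  20  20  23  23  23

12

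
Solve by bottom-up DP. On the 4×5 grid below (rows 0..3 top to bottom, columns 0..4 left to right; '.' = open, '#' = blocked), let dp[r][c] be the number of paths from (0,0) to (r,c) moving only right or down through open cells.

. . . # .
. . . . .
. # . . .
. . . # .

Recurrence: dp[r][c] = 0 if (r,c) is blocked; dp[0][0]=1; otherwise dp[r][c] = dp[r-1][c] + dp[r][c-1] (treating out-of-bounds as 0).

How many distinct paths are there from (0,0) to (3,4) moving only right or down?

r\c   0   1   2   3   4
  0   1   1   1   0   0
  1   1   2   3   3   3
  2   1   0   3   6   9
  3   1   1   4   0   9

9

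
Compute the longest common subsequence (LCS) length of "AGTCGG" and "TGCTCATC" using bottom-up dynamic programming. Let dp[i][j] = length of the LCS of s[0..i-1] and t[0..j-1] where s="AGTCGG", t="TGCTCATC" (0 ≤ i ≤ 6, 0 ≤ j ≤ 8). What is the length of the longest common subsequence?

   ''  T  G  C  T  C  A  T  C
''  0  0  0  0  0  0  0  0  0
 A  0  0  0  0  0  0  1  1  1
 G  0  0  1  1  1  1  1  1  1
 T  0  1  1  1  2  2  2  2  2
 C  0  1  1  2  2  3  3  3  3
 G  0  1  2  2  2  3  3  3  3
 G  0  1  2  2  2  3  3  3  3

3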